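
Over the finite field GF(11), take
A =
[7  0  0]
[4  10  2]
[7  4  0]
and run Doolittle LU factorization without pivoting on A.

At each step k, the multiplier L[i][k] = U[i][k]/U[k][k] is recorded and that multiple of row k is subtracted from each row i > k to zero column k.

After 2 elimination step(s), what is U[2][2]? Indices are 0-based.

k=0: U[0][0]=7
  eliminate (1,0): mult=10, new row 1: (0, 10, 2); set L[1][0]=10
  eliminate (2,0): mult=1, new row 2: (0, 4, 0); set L[2][0]=1
k=1: U[1][1]=10
  eliminate (2,1): mult=7, new row 2: (0, 0, 8); set L[2][1]=7

U[2][2] = 8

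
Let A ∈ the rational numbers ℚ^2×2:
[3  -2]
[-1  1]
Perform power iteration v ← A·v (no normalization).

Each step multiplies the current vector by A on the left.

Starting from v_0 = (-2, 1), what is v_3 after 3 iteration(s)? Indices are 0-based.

v_3 = (-112, 41)

v_0 = (-2, 1).
v_1 = A·v_0 = (-8, 3).
v_2 = A·v_1 = (-30, 11).
v_3 = A·v_2 = (-112, 41).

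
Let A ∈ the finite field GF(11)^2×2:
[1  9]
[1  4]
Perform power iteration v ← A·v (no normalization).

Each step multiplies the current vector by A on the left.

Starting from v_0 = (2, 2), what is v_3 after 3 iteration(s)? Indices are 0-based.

v_0 = (2, 2).
v_1 = A·v_0 = (9, 10).
v_2 = A·v_1 = (0, 5).
v_3 = A·v_2 = (1, 9).

v_3 = (1, 9)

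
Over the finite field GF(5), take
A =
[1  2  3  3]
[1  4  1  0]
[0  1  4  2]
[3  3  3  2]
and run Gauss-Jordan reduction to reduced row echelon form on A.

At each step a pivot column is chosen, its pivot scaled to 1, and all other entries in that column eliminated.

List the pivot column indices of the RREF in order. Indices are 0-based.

pivot columns: 0, 1, 2, 3

pivot(0,0)=1: scale R0 → (1, 2, 3, 3)
  clear (1,0): R1 −= (1)R0 → (0, 2, 3, 2)
  clear (3,0): R3 −= (3)R0 → (0, 2, 4, 3)
pivot(1,1)=2: scale R1 → (0, 1, 4, 1)
  clear (0,1): R0 −= (2)R1 → (1, 0, 0, 1)
  clear (2,1): R2 −= (1)R1 → (0, 0, 0, 1)
  clear (3,1): R3 −= (2)R1 → (0, 0, 1, 1)
pivot(2,2): swap R2↔R3
pivot(2,2)=1: scale R2 → (0, 0, 1, 1)
  clear (1,2): R1 −= (4)R2 → (0, 1, 0, 2)
pivot(3,3)=1: scale R3 → (0, 0, 0, 1)
  clear (0,3): R0 −= (1)R3 → (1, 0, 0, 0)
  clear (1,3): R1 −= (2)R3 → (0, 1, 0, 0)
  clear (2,3): R2 −= (1)R3 → (0, 0, 1, 0)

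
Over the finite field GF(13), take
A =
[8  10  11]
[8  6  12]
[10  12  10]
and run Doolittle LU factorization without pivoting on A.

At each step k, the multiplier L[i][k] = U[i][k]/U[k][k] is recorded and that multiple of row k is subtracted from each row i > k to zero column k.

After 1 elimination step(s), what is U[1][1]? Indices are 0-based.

U[1][1] = 9

k=0: U[0][0]=8
  eliminate (1,0): mult=1, new row 1: (0, 9, 1); set L[1][0]=1
  eliminate (2,0): mult=11, new row 2: (0, 6, 6); set L[2][0]=11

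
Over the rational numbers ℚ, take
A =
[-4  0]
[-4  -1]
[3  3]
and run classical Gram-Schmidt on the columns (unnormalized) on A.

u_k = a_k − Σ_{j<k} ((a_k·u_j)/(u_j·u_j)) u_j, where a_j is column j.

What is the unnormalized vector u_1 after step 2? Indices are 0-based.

u_1 = (52/41, 11/41, 84/41)

Step 1: u_0 = a_0 = (-4, -4, 3).
Step 2: u_1 = a_1 − (13/41)·u_0 = (52/41, 11/41, 84/41).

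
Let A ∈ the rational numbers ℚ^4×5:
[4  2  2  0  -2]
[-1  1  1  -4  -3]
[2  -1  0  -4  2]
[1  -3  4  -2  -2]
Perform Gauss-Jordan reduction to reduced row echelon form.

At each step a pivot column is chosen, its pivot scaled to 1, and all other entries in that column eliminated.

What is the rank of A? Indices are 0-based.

pivot(0,0)=4: scale R0 → (1, 1/2, 1/2, 0, -1/2)
  clear (1,0): R1 −= (-1)R0 → (0, 3/2, 3/2, -4, -7/2)
  clear (2,0): R2 −= (2)R0 → (0, -2, -1, -4, 3)
  clear (3,0): R3 −= (1)R0 → (0, -7/2, 7/2, -2, -3/2)
pivot(1,1)=3/2: scale R1 → (0, 1, 1, -8/3, -7/3)
  clear (0,1): R0 −= (1/2)R1 → (1, 0, 0, 4/3, 2/3)
  clear (2,1): R2 −= (-2)R1 → (0, 0, 1, -28/3, -5/3)
  clear (3,1): R3 −= (-7/2)R1 → (0, 0, 7, -34/3, -29/3)
pivot(2,2)=1: scale R2 → (0, 0, 1, -28/3, -5/3)
  clear (1,2): R1 −= (1)R2 → (0, 1, 0, 20/3, -2/3)
  clear (3,2): R3 −= (7)R2 → (0, 0, 0, 54, 2)
pivot(3,3)=54: scale R3 → (0, 0, 0, 1, 1/27)
  clear (0,3): R0 −= (4/3)R3 → (1, 0, 0, 0, 50/81)
  clear (1,3): R1 −= (20/3)R3 → (0, 1, 0, 0, -74/81)
  clear (2,3): R2 −= (-28/3)R3 → (0, 0, 1, 0, -107/81)

rank = 4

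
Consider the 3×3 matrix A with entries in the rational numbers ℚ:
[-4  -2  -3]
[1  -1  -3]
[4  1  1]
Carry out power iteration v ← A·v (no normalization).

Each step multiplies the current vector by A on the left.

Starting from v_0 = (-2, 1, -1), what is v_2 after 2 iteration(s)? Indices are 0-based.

v_2 = (-12, 33, 28)

v_0 = (-2, 1, -1).
v_1 = A·v_0 = (9, 0, -8).
v_2 = A·v_1 = (-12, 33, 28).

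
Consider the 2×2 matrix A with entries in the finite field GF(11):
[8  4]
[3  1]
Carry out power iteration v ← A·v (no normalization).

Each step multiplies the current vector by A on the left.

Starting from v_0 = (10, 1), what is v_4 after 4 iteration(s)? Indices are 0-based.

v_4 = (9, 3)

v_0 = (10, 1).
v_1 = A·v_0 = (7, 9).
v_2 = A·v_1 = (4, 8).
v_3 = A·v_2 = (9, 9).
v_4 = A·v_3 = (9, 3).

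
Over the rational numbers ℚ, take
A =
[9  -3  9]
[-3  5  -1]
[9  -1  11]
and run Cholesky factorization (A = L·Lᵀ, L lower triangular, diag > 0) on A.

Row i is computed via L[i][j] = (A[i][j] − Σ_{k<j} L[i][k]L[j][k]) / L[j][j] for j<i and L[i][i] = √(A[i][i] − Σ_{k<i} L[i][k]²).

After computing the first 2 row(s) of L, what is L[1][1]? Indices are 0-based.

L[1][1] = 2

Step 1: L[0][0] = √(9) = 3.
  L[1][0] = (-3) / L[0][0] = -1.
Step 2: L[1][1] = √(4) = 2.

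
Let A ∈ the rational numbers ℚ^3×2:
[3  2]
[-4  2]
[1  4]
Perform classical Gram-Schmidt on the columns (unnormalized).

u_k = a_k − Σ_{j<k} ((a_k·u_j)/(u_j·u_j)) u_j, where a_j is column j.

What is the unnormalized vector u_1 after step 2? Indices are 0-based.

u_1 = (23/13, 30/13, 51/13)

Step 1: u_0 = a_0 = (3, -4, 1).
Step 2: u_1 = a_1 − (1/13)·u_0 = (23/13, 30/13, 51/13).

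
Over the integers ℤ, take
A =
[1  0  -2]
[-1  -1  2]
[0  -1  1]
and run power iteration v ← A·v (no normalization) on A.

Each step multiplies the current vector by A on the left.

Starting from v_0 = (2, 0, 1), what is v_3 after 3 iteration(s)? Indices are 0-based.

v_0 = (2, 0, 1).
v_1 = A·v_0 = (0, 0, 1).
v_2 = A·v_1 = (-2, 2, 1).
v_3 = A·v_2 = (-4, 2, -1).

v_3 = (-4, 2, -1)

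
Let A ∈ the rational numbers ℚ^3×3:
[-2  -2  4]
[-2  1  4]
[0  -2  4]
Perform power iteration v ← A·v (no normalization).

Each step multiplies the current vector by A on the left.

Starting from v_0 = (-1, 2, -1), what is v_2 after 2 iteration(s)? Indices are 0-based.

v_0 = (-1, 2, -1).
v_1 = A·v_0 = (-6, 0, -8).
v_2 = A·v_1 = (-20, -20, -32).

v_2 = (-20, -20, -32)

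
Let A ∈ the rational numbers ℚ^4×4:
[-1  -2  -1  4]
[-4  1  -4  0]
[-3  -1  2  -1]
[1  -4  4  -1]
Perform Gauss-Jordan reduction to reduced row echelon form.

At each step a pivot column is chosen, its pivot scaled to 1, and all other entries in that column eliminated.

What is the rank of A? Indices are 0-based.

rank = 4

pivot(0,0)=-1: scale R0 → (1, 2, 1, -4)
  clear (1,0): R1 −= (-4)R0 → (0, 9, 0, -16)
  clear (2,0): R2 −= (-3)R0 → (0, 5, 5, -13)
  clear (3,0): R3 −= (1)R0 → (0, -6, 3, 3)
pivot(1,1)=9: scale R1 → (0, 1, 0, -16/9)
  clear (0,1): R0 −= (2)R1 → (1, 0, 1, -4/9)
  clear (2,1): R2 −= (5)R1 → (0, 0, 5, -37/9)
  clear (3,1): R3 −= (-6)R1 → (0, 0, 3, -23/3)
pivot(2,2)=5: scale R2 → (0, 0, 1, -37/45)
  clear (0,2): R0 −= (1)R2 → (1, 0, 0, 17/45)
  clear (3,2): R3 −= (3)R2 → (0, 0, 0, -26/5)
pivot(3,3)=-26/5: scale R3 → (0, 0, 0, 1)
  clear (0,3): R0 −= (17/45)R3 → (1, 0, 0, 0)
  clear (1,3): R1 −= (-16/9)R3 → (0, 1, 0, 0)
  clear (2,3): R2 −= (-37/45)R3 → (0, 0, 1, 0)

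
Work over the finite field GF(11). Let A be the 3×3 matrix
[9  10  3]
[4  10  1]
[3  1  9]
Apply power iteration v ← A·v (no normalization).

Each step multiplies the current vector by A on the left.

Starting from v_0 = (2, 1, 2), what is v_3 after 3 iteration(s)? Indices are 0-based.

v_3 = (2, 0, 2)

v_0 = (2, 1, 2).
v_1 = A·v_0 = (1, 9, 3).
v_2 = A·v_1 = (9, 9, 6).
v_3 = A·v_2 = (2, 0, 2).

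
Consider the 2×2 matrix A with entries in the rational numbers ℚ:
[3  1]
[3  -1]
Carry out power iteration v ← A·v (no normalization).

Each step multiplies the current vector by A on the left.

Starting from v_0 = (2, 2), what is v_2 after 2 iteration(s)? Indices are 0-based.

v_0 = (2, 2).
v_1 = A·v_0 = (8, 4).
v_2 = A·v_1 = (28, 20).

v_2 = (28, 20)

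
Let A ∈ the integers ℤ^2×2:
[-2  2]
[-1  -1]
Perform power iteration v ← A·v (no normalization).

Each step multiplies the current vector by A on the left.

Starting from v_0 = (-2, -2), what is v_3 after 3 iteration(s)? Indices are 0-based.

v_3 = (-24, -4)

v_0 = (-2, -2).
v_1 = A·v_0 = (0, 4).
v_2 = A·v_1 = (8, -4).
v_3 = A·v_2 = (-24, -4).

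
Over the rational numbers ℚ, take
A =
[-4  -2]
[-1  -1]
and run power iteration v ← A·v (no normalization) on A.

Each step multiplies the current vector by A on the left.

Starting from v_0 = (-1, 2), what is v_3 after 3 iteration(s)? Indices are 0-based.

v_0 = (-1, 2).
v_1 = A·v_0 = (0, -1).
v_2 = A·v_1 = (2, 1).
v_3 = A·v_2 = (-10, -3).

v_3 = (-10, -3)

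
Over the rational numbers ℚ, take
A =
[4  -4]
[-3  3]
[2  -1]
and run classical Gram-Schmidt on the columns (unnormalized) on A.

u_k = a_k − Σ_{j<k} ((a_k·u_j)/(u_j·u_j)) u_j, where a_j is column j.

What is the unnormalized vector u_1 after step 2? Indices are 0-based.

Step 1: u_0 = a_0 = (4, -3, 2).
Step 2: u_1 = a_1 − (-27/29)·u_0 = (-8/29, 6/29, 25/29).

u_1 = (-8/29, 6/29, 25/29)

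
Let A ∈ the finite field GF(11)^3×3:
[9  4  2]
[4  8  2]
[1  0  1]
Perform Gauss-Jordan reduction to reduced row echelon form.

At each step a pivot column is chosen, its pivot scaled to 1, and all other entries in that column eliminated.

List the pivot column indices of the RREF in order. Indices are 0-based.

step 1: normalize row 0 (÷9) = (1, 9, 10)
  row 1: subtract 4×row0 = (0, 5, 6)
  row 2: subtract 1×row0 = (0, 2, 2)
step 2: normalize row 1 (÷5) = (0, 1, 10)
  row 0: subtract 9×row1 = (1, 0, 8)
  row 2: subtract 2×row1 = (0, 0, 4)
step 3: normalize row 2 (÷4) = (0, 0, 1)
  row 0: subtract 8×row2 = (1, 0, 0)
  row 1: subtract 10×row2 = (0, 1, 0)

pivot columns: 0, 1, 2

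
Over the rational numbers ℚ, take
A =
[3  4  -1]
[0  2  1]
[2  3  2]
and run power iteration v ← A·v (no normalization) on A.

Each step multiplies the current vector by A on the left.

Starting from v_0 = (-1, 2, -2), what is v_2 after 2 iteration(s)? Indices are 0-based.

v_0 = (-1, 2, -2).
v_1 = A·v_0 = (7, 2, 0).
v_2 = A·v_1 = (29, 4, 20).

v_2 = (29, 4, 20)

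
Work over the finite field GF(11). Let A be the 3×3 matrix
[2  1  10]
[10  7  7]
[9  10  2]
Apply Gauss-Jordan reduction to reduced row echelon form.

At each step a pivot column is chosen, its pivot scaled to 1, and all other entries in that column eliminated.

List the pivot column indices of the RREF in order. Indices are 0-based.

pivot columns: 0, 1, 2

step 1: normalize row 0 (÷2) = (1, 6, 5)
  row 1: subtract 10×row0 = (0, 2, 1)
  row 2: subtract 9×row0 = (0, 0, 1)
step 2: normalize row 1 (÷2) = (0, 1, 6)
  row 0: subtract 6×row1 = (1, 0, 2)
step 3: normalize row 2 (÷1) = (0, 0, 1)
  row 0: subtract 2×row2 = (1, 0, 0)
  row 1: subtract 6×row2 = (0, 1, 0)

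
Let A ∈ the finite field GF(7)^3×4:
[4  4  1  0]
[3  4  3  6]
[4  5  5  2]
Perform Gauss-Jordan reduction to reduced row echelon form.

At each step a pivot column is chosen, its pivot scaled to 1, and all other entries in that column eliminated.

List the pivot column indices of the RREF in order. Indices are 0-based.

pivot(0,0)=4: scale R0 → (1, 1, 2, 0)
  clear (1,0): R1 −= (3)R0 → (0, 1, 4, 6)
  clear (2,0): R2 −= (4)R0 → (0, 1, 4, 2)
pivot(1,1)=1: scale R1 → (0, 1, 4, 6)
  clear (0,1): R0 −= (1)R1 → (1, 0, 5, 1)
  clear (2,1): R2 −= (1)R1 → (0, 0, 0, 3)
col 2: no nonzero at/below row 2; advance.
pivot(2,3)=3: scale R2 → (0, 0, 0, 1)
  clear (0,3): R0 −= (1)R2 → (1, 0, 5, 0)
  clear (1,3): R1 −= (6)R2 → (0, 1, 4, 0)

pivot columns: 0, 1, 3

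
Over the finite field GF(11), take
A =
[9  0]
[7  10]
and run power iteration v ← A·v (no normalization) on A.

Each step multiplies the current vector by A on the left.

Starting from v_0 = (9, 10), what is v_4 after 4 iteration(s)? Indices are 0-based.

v_4 = (1, 0)

v_0 = (9, 10).
v_1 = A·v_0 = (4, 9).
v_2 = A·v_1 = (3, 8).
v_3 = A·v_2 = (5, 2).
v_4 = A·v_3 = (1, 0).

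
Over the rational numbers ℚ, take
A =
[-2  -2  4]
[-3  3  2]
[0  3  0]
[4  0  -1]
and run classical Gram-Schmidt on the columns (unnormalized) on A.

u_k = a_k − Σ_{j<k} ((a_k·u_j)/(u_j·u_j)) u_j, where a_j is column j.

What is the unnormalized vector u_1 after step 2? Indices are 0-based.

Step 1: u_0 = a_0 = (-2, -3, 0, 4).
Step 2: u_1 = a_1 − (-5/29)·u_0 = (-68/29, 72/29, 3, 20/29).

u_1 = (-68/29, 72/29, 3, 20/29)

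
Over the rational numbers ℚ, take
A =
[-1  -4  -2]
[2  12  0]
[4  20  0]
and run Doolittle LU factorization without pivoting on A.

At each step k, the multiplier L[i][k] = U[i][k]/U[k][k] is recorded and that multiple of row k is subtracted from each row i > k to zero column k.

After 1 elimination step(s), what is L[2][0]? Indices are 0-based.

L[2][0] = -4

[col 0] pivot -1
  R1 -= -2*R0 → (0, 4, -4)  (L[1][0] := -2)
  R2 -= -4*R0 → (0, 4, -8)  (L[2][0] := -4)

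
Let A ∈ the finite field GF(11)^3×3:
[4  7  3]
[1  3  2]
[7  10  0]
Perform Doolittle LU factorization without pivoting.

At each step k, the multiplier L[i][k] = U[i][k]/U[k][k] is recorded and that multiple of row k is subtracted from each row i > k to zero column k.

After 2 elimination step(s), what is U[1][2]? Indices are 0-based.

[col 0] pivot 4
  R1 -= 3*R0 → (0, 4, 4)  (L[1][0] := 3)
  R2 -= 10*R0 → (0, 6, 3)  (L[2][0] := 10)
[col 1] pivot 4
  R2 -= 7*R1 → (0, 0, 8)  (L[2][1] := 7)

U[1][2] = 4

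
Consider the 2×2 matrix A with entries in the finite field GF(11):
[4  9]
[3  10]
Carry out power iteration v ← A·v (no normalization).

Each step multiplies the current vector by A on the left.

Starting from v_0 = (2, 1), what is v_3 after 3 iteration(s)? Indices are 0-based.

v_0 = (2, 1).
v_1 = A·v_0 = (6, 5).
v_2 = A·v_1 = (3, 2).
v_3 = A·v_2 = (8, 7).

v_3 = (8, 7)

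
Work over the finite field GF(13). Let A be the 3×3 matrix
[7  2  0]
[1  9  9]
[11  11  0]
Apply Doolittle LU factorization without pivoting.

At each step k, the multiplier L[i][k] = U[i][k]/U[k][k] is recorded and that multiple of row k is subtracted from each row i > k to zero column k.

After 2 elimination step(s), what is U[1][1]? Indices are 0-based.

U[1][1] = 5

[col 0] pivot 7
  R1 -= 2*R0 → (0, 5, 9)  (L[1][0] := 2)
  R2 -= 9*R0 → (0, 6, 0)  (L[2][0] := 9)
[col 1] pivot 5
  R2 -= 9*R1 → (0, 0, 10)  (L[2][1] := 9)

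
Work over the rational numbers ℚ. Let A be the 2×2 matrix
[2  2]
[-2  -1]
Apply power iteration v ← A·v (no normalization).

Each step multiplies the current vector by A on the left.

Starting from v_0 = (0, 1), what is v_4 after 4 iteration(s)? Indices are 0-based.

v_4 = (-6, 5)

v_0 = (0, 1).
v_1 = A·v_0 = (2, -1).
v_2 = A·v_1 = (2, -3).
v_3 = A·v_2 = (-2, -1).
v_4 = A·v_3 = (-6, 5).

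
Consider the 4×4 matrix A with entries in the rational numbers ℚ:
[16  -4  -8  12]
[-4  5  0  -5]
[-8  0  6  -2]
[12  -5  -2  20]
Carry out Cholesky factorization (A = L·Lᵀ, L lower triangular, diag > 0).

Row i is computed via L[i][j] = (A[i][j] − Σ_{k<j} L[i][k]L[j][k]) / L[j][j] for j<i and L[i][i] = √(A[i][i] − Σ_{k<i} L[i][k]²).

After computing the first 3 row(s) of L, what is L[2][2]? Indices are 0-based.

Step 1: L[0][0] = √(16) = 4.
  L[1][0] = (-4) / L[0][0] = -1.
Step 2: L[1][1] = √(4) = 2.
  L[2][0] = (-8) / L[0][0] = -2.
  L[2][1] = (-2) / L[1][1] = -1.
Step 3: L[2][2] = √(1) = 1.

L[2][2] = 1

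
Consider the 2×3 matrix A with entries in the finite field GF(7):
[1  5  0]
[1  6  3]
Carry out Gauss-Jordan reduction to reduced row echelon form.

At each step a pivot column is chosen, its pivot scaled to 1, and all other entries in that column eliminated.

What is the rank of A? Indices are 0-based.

rank = 2

[1] R0 /= 1  ⇒  (1, 5, 0)
     R1 -= 1·R0  ⇒  (0, 1, 3)
[2] R1 /= 1  ⇒  (0, 1, 3)
     R0 -= 5·R1  ⇒  (1, 0, 6)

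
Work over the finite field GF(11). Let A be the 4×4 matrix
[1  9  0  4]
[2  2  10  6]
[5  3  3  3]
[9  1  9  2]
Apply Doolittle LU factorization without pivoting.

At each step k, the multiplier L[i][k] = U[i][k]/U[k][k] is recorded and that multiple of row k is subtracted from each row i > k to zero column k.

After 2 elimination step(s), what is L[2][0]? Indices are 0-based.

[col 0] pivot 1
  R1 -= 2*R0 → (0, 6, 10, 9)  (L[1][0] := 2)
  R2 -= 5*R0 → (0, 2, 3, 5)  (L[2][0] := 5)
  R3 -= 9*R0 → (0, 8, 9, 10)  (L[3][0] := 9)
[col 1] pivot 6
  R2 -= 4*R1 → (0, 0, 7, 2)  (L[2][1] := 4)
  R3 -= 5*R1 → (0, 0, 3, 9)  (L[3][1] := 5)

L[2][0] = 5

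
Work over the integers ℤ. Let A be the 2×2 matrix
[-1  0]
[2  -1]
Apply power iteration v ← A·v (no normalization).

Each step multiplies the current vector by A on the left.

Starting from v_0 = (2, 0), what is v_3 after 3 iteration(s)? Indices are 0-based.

v_3 = (-2, 12)

v_0 = (2, 0).
v_1 = A·v_0 = (-2, 4).
v_2 = A·v_1 = (2, -8).
v_3 = A·v_2 = (-2, 12).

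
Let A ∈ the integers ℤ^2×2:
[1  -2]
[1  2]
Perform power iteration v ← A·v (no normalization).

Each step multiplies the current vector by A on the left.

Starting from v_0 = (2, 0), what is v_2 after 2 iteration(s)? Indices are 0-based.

v_2 = (-2, 6)

v_0 = (2, 0).
v_1 = A·v_0 = (2, 2).
v_2 = A·v_1 = (-2, 6).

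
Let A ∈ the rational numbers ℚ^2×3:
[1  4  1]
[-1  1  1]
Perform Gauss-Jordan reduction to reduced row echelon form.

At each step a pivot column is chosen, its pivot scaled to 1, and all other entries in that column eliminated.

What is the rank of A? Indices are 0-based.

pivot(0,0)=1: scale R0 → (1, 4, 1)
  clear (1,0): R1 −= (-1)R0 → (0, 5, 2)
pivot(1,1)=5: scale R1 → (0, 1, 2/5)
  clear (0,1): R0 −= (4)R1 → (1, 0, -3/5)

rank = 2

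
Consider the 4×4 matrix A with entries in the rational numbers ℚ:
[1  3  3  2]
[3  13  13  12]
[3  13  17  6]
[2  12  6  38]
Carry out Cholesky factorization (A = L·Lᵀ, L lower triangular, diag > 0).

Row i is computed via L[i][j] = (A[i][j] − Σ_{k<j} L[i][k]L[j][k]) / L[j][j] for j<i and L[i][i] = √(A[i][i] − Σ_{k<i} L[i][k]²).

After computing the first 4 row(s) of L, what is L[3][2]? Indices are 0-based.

L[3][2] = -3

Step 1: L[0][0] = √(1) = 1.
  L[1][0] = (3) / L[0][0] = 3.
Step 2: L[1][1] = √(4) = 2.
  L[2][0] = (3) / L[0][0] = 3.
  L[2][1] = (4) / L[1][1] = 2.
Step 3: L[2][2] = √(4) = 2.
  L[3][0] = (2) / L[0][0] = 2.
  L[3][1] = (6) / L[1][1] = 3.
  L[3][2] = (-6) / L[2][2] = -3.
Step 4: L[3][3] = √(16) = 4.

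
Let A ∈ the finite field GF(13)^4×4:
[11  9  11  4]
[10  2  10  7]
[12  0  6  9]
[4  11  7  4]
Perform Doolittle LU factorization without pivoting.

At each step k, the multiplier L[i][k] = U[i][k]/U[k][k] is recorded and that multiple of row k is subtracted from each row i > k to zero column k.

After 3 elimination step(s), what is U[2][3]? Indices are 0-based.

k=0: U[0][0]=11
  eliminate (1,0): mult=8, new row 1: (0, 8, 0, 1); set L[1][0]=8
  eliminate (2,0): mult=7, new row 2: (0, 2, 7, 7); set L[2][0]=7
  eliminate (3,0): mult=11, new row 3: (0, 3, 3, 12); set L[3][0]=11
k=1: U[1][1]=8
  eliminate (2,1): mult=10, new row 2: (0, 0, 7, 10); set L[2][1]=10
  eliminate (3,1): mult=2, new row 3: (0, 0, 3, 10); set L[3][1]=2
k=2: U[2][2]=7
  eliminate (3,2): mult=6, new row 3: (0, 0, 0, 2); set L[3][2]=6

U[2][3] = 10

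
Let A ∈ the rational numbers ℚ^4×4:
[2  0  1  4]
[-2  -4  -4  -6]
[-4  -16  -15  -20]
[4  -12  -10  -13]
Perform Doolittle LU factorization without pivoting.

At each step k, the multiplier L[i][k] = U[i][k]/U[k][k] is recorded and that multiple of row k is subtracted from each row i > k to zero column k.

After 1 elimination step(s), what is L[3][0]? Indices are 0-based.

L[3][0] = 2

[col 0] pivot 2
  R1 -= -1*R0 → (0, -4, -3, -2)  (L[1][0] := -1)
  R2 -= -2*R0 → (0, -16, -13, -12)  (L[2][0] := -2)
  R3 -= 2*R0 → (0, -12, -12, -21)  (L[3][0] := 2)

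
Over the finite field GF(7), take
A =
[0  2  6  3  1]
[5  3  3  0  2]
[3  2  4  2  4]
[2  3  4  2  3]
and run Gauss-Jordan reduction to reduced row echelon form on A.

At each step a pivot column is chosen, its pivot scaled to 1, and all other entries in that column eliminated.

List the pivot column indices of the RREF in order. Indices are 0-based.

pivot columns: 0, 1, 2, 3

[1] R0 <-> R1
[1] R0 /= 5  ⇒  (1, 2, 2, 0, 6)
     R2 -= 3·R0  ⇒  (0, 3, 5, 2, 0)
     R3 -= 2·R0  ⇒  (0, 6, 0, 2, 5)
[2] R1 /= 2  ⇒  (0, 1, 3, 5, 4)
     R0 -= 2·R1  ⇒  (1, 0, 3, 4, 5)
     R2 -= 3·R1  ⇒  (0, 0, 3, 1, 2)
     R3 -= 6·R1  ⇒  (0, 0, 3, 0, 2)
[3] R2 /= 3  ⇒  (0, 0, 1, 5, 3)
     R0 -= 3·R2  ⇒  (1, 0, 0, 3, 3)
     R1 -= 3·R2  ⇒  (0, 1, 0, 4, 2)
     R3 -= 3·R2  ⇒  (0, 0, 0, 6, 0)
[4] R3 /= 6  ⇒  (0, 0, 0, 1, 0)
     R0 -= 3·R3  ⇒  (1, 0, 0, 0, 3)
     R1 -= 4·R3  ⇒  (0, 1, 0, 0, 2)
     R2 -= 5·R3  ⇒  (0, 0, 1, 0, 3)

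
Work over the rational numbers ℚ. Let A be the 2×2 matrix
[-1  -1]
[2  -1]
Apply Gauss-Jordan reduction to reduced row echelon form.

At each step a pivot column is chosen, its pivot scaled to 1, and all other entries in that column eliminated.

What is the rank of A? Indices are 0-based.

rank = 2

step 1: normalize row 0 (÷-1) = (1, 1)
  row 1: subtract 2×row0 = (0, -3)
step 2: normalize row 1 (÷-3) = (0, 1)
  row 0: subtract 1×row1 = (1, 0)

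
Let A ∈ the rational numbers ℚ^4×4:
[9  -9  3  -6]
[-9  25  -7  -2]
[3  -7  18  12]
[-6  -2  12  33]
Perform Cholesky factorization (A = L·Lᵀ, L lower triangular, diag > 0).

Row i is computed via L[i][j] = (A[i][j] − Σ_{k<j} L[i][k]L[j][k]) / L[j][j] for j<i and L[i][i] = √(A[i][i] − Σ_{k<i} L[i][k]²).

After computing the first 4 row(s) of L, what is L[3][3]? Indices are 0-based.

Step 1: L[0][0] = √(9) = 3.
  L[1][0] = (-9) / L[0][0] = -3.
Step 2: L[1][1] = √(16) = 4.
  L[2][0] = (3) / L[0][0] = 1.
  L[2][1] = (-4) / L[1][1] = -1.
Step 3: L[2][2] = √(16) = 4.
  L[3][0] = (-6) / L[0][0] = -2.
  L[3][1] = (-8) / L[1][1] = -2.
  L[3][2] = (12) / L[2][2] = 3.
Step 4: L[3][3] = √(16) = 4.

L[3][3] = 4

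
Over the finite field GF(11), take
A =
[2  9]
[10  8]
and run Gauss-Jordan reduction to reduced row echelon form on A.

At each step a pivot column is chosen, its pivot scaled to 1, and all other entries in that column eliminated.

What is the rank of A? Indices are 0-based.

pivot(0,0)=2: scale R0 → (1, 10)
  clear (1,0): R1 −= (10)R0 → (0, 7)
pivot(1,1)=7: scale R1 → (0, 1)
  clear (0,1): R0 −= (10)R1 → (1, 0)

rank = 2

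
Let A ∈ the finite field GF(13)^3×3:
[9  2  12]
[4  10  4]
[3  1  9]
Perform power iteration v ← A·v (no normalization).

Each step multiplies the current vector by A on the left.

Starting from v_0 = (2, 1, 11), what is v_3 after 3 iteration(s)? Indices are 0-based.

v_3 = (6, 2, 0)

v_0 = (2, 1, 11).
v_1 = A·v_0 = (9, 10, 2).
v_2 = A·v_1 = (8, 1, 3).
v_3 = A·v_2 = (6, 2, 0).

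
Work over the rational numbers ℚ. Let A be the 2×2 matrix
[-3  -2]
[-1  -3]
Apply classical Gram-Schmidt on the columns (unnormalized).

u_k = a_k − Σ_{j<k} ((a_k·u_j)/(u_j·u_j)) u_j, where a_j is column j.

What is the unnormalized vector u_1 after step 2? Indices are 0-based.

u_1 = (7/10, -21/10)

Step 1: u_0 = a_0 = (-3, -1).
Step 2: u_1 = a_1 − (9/10)·u_0 = (7/10, -21/10).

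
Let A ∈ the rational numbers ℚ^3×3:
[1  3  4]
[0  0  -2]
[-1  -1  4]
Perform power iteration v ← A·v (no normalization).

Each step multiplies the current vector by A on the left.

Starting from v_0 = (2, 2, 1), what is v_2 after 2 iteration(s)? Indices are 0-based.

v_0 = (2, 2, 1).
v_1 = A·v_0 = (12, -2, 0).
v_2 = A·v_1 = (6, 0, -10).

v_2 = (6, 0, -10)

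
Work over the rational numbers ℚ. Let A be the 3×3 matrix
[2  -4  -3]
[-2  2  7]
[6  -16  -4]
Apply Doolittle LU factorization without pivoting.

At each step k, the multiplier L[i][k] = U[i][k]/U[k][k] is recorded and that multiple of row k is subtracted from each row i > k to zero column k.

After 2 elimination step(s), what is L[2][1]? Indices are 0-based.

L[2][1] = 2

k=0: U[0][0]=2
  eliminate (1,0): mult=-1, new row 1: (0, -2, 4); set L[1][0]=-1
  eliminate (2,0): mult=3, new row 2: (0, -4, 5); set L[2][0]=3
k=1: U[1][1]=-2
  eliminate (2,1): mult=2, new row 2: (0, 0, -3); set L[2][1]=2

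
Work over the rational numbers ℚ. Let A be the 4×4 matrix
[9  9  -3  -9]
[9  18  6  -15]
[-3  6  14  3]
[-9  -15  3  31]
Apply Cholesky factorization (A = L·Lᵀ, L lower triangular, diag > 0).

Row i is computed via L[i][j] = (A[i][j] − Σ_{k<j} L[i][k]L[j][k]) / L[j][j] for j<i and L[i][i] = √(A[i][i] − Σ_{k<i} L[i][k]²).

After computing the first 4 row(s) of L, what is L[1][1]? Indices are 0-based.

Step 1: L[0][0] = √(9) = 3.
  L[1][0] = (9) / L[0][0] = 3.
Step 2: L[1][1] = √(9) = 3.
  L[2][0] = (-3) / L[0][0] = -1.
  L[2][1] = (9) / L[1][1] = 3.
Step 3: L[2][2] = √(4) = 2.
  L[3][0] = (-9) / L[0][0] = -3.
  L[3][1] = (-6) / L[1][1] = -2.
  L[3][2] = (6) / L[2][2] = 3.
Step 4: L[3][3] = √(9) = 3.

L[1][1] = 3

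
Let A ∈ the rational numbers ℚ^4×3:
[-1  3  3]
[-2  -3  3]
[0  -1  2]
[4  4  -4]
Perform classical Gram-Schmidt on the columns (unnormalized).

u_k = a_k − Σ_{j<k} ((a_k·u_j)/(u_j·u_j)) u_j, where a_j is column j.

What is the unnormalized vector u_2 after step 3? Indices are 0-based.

u_2 = (149/187, 347/374, 845/374, 124/187)

Step 1: u_0 = a_0 = (-1, -2, 0, 4).
Step 2: u_1 = a_1 − (19/21)·u_0 = (82/21, -25/21, -1, 8/21).
Step 3: u_2 = a_2 − (-25/21)·u_0 − (97/374)·u_1 = (149/187, 347/374, 845/374, 124/187).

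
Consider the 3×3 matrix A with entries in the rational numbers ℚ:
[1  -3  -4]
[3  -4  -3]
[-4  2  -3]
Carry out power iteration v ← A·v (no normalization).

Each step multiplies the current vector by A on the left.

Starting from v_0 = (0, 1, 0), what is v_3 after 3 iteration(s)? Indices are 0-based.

v_0 = (0, 1, 0).
v_1 = A·v_0 = (-3, -4, 2).
v_2 = A·v_1 = (1, 1, -2).
v_3 = A·v_2 = (6, 5, 4).

v_3 = (6, 5, 4)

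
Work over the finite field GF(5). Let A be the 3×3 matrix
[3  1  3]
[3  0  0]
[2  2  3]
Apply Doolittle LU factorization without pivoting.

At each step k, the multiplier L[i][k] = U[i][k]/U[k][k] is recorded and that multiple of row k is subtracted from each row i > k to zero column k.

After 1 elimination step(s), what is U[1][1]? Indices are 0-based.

k=0: U[0][0]=3
  eliminate (1,0): mult=1, new row 1: (0, 4, 2); set L[1][0]=1
  eliminate (2,0): mult=4, new row 2: (0, 3, 1); set L[2][0]=4

U[1][1] = 4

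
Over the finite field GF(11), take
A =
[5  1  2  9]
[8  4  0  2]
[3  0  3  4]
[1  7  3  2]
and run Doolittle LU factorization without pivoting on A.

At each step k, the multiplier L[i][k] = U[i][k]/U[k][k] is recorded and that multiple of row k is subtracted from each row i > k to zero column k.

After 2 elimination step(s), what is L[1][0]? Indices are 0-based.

L[1][0] = 6

[col 0] pivot 5
  R1 -= 6*R0 → (0, 9, 10, 3)  (L[1][0] := 6)
  R2 -= 5*R0 → (0, 6, 4, 3)  (L[2][0] := 5)
  R3 -= 9*R0 → (0, 9, 7, 9)  (L[3][0] := 9)
[col 1] pivot 9
  R2 -= 8*R1 → (0, 0, 1, 1)  (L[2][1] := 8)
  R3 -= 1*R1 → (0, 0, 8, 6)  (L[3][1] := 1)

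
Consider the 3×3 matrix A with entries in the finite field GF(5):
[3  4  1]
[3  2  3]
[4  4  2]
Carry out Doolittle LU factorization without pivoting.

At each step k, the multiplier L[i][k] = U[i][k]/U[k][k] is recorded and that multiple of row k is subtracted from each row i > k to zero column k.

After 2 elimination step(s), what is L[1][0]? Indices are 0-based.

L[1][0] = 1

k=0: U[0][0]=3
  eliminate (1,0): mult=1, new row 1: (0, 3, 2); set L[1][0]=1
  eliminate (2,0): mult=3, new row 2: (0, 2, 4); set L[2][0]=3
k=1: U[1][1]=3
  eliminate (2,1): mult=4, new row 2: (0, 0, 1); set L[2][1]=4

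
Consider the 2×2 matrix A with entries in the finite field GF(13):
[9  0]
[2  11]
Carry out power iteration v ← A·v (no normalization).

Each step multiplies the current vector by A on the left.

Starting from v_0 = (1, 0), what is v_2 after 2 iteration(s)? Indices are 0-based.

v_2 = (3, 1)

v_0 = (1, 0).
v_1 = A·v_0 = (9, 2).
v_2 = A·v_1 = (3, 1).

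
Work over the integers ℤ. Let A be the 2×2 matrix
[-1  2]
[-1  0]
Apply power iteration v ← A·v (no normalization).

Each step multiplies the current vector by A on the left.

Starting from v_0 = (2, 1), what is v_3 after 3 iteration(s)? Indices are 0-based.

v_3 = (4, 4)

v_0 = (2, 1).
v_1 = A·v_0 = (0, -2).
v_2 = A·v_1 = (-4, 0).
v_3 = A·v_2 = (4, 4).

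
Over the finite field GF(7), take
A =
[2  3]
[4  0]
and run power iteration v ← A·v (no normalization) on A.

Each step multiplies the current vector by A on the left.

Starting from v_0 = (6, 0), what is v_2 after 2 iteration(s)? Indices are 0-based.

v_2 = (5, 6)

v_0 = (6, 0).
v_1 = A·v_0 = (5, 3).
v_2 = A·v_1 = (5, 6).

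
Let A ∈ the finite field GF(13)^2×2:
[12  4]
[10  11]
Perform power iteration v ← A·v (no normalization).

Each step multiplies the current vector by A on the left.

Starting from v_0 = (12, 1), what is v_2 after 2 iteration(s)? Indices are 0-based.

v_2 = (12, 9)

v_0 = (12, 1).
v_1 = A·v_0 = (5, 1).
v_2 = A·v_1 = (12, 9).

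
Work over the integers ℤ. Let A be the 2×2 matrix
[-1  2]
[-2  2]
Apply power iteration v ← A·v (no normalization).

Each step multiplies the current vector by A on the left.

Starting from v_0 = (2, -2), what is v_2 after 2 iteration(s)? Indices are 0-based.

v_0 = (2, -2).
v_1 = A·v_0 = (-6, -8).
v_2 = A·v_1 = (-10, -4).

v_2 = (-10, -4)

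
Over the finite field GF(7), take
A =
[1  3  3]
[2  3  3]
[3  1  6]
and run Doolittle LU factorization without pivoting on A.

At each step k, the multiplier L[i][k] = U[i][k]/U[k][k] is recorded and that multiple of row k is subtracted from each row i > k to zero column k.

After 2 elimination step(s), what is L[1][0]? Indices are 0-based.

L[1][0] = 2

Step 1: pivot at (0,0) is 1.
  row1 ← row1 − (2)·row0  ⇒  L[1][0]=2, U row1=(0, 4, 4)
  row2 ← row2 − (3)·row0  ⇒  L[2][0]=3, U row2=(0, 6, 4)
Step 2: pivot at (1,1) is 4.
  row2 ← row2 − (5)·row1  ⇒  L[2][1]=5, U row2=(0, 0, 5)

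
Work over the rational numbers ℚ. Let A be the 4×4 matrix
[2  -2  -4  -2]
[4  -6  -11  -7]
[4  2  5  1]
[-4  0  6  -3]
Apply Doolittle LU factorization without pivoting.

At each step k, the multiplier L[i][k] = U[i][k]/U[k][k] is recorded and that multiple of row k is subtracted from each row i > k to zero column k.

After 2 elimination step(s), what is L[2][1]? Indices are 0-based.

k=0: U[0][0]=2
  eliminate (1,0): mult=2, new row 1: (0, -2, -3, -3); set L[1][0]=2
  eliminate (2,0): mult=2, new row 2: (0, 6, 13, 5); set L[2][0]=2
  eliminate (3,0): mult=-2, new row 3: (0, -4, -2, -7); set L[3][0]=-2
k=1: U[1][1]=-2
  eliminate (2,1): mult=-3, new row 2: (0, 0, 4, -4); set L[2][1]=-3
  eliminate (3,1): mult=2, new row 3: (0, 0, 4, -1); set L[3][1]=2

L[2][1] = -3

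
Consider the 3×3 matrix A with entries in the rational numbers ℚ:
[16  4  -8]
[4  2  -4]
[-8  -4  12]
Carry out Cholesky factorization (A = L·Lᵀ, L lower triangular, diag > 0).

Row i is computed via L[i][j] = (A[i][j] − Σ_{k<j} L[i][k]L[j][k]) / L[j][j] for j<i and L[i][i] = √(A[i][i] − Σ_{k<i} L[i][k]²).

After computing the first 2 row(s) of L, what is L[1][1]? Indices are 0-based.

Step 1: L[0][0] = √(16) = 4.
  L[1][0] = (4) / L[0][0] = 1.
Step 2: L[1][1] = √(1) = 1.

L[1][1] = 1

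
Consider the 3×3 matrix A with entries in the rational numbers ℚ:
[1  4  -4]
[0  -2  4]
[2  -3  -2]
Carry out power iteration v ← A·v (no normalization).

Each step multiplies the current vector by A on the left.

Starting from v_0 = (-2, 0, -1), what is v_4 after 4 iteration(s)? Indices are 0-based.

v_0 = (-2, 0, -1).
v_1 = A·v_0 = (2, -4, -2).
v_2 = A·v_1 = (-6, 0, 20).
v_3 = A·v_2 = (-86, 80, -52).
v_4 = A·v_3 = (442, -368, -308).

v_4 = (442, -368, -308)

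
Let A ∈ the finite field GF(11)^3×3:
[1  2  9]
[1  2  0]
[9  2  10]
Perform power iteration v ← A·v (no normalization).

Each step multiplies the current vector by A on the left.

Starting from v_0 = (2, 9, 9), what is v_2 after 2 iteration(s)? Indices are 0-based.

v_0 = (2, 9, 9).
v_1 = A·v_0 = (2, 9, 5).
v_2 = A·v_1 = (10, 9, 9).

v_2 = (10, 9, 9)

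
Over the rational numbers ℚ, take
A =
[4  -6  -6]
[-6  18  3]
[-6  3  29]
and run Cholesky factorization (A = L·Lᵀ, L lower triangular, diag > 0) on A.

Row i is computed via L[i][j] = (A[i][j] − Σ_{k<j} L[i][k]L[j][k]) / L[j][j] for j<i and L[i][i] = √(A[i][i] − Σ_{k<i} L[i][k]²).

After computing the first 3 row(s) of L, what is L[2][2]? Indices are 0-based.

Step 1: L[0][0] = √(4) = 2.
  L[1][0] = (-6) / L[0][0] = -3.
Step 2: L[1][1] = √(9) = 3.
  L[2][0] = (-6) / L[0][0] = -3.
  L[2][1] = (-6) / L[1][1] = -2.
Step 3: L[2][2] = √(16) = 4.

L[2][2] = 4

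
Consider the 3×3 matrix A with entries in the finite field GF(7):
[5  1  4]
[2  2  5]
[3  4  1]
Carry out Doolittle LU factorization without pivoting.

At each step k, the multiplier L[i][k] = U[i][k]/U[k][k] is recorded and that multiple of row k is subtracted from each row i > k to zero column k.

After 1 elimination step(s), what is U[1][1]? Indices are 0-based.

U[1][1] = 3

[col 0] pivot 5
  R1 -= 6*R0 → (0, 3, 2)  (L[1][0] := 6)
  R2 -= 2*R0 → (0, 2, 0)  (L[2][0] := 2)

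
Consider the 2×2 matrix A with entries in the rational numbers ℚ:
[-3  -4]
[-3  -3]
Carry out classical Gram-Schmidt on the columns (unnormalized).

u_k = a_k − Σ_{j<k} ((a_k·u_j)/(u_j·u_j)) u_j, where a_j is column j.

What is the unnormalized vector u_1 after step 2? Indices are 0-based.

Step 1: u_0 = a_0 = (-3, -3).
Step 2: u_1 = a_1 − (7/6)·u_0 = (-1/2, 1/2).

u_1 = (-1/2, 1/2)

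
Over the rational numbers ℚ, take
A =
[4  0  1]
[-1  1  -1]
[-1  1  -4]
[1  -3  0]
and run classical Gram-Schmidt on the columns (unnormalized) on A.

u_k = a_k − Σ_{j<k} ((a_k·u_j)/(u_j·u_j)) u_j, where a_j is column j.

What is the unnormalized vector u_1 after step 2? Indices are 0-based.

Step 1: u_0 = a_0 = (4, -1, -1, 1).
Step 2: u_1 = a_1 − (-5/19)·u_0 = (20/19, 14/19, 14/19, -52/19).

u_1 = (20/19, 14/19, 14/19, -52/19)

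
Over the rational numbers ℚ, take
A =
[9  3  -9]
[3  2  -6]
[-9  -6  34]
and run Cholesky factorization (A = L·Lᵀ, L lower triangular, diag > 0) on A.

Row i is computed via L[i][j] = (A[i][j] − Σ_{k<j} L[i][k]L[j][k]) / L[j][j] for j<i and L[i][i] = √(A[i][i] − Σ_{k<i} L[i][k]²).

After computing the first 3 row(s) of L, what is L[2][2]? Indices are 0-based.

Step 1: L[0][0] = √(9) = 3.
  L[1][0] = (3) / L[0][0] = 1.
Step 2: L[1][1] = √(1) = 1.
  L[2][0] = (-9) / L[0][0] = -3.
  L[2][1] = (-3) / L[1][1] = -3.
Step 3: L[2][2] = √(16) = 4.

L[2][2] = 4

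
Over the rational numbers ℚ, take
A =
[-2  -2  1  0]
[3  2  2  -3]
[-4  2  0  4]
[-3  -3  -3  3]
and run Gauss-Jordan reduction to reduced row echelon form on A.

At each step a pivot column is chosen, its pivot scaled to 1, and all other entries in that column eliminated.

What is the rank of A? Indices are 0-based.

[1] R0 /= -2  ⇒  (1, 1, -1/2, 0)
     R1 -= 3·R0  ⇒  (0, -1, 7/2, -3)
     R2 -= -4·R0  ⇒  (0, 6, -2, 4)
     R3 -= -3·R0  ⇒  (0, 0, -9/2, 3)
[2] R1 /= -1  ⇒  (0, 1, -7/2, 3)
     R0 -= 1·R1  ⇒  (1, 0, 3, -3)
     R2 -= 6·R1  ⇒  (0, 0, 19, -14)
[3] R2 /= 19  ⇒  (0, 0, 1, -14/19)
     R0 -= 3·R2  ⇒  (1, 0, 0, -15/19)
     R1 -= -7/2·R2  ⇒  (0, 1, 0, 8/19)
     R3 -= -9/2·R2  ⇒  (0, 0, 0, -6/19)
[4] R3 /= -6/19  ⇒  (0, 0, 0, 1)
     R0 -= -15/19·R3  ⇒  (1, 0, 0, 0)
     R1 -= 8/19·R3  ⇒  (0, 1, 0, 0)
     R2 -= -14/19·R3  ⇒  (0, 0, 1, 0)

rank = 4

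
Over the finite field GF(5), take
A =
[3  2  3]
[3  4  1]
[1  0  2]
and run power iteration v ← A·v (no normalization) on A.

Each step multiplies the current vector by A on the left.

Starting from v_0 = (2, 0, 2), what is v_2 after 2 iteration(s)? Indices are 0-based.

v_2 = (0, 4, 4)

v_0 = (2, 0, 2).
v_1 = A·v_0 = (2, 3, 1).
v_2 = A·v_1 = (0, 4, 4).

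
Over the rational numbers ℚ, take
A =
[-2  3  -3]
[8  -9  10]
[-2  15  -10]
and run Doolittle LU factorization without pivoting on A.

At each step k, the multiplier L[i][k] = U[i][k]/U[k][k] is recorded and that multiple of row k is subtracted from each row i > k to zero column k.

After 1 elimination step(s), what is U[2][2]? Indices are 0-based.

k=0: U[0][0]=-2
  eliminate (1,0): mult=-4, new row 1: (0, 3, -2); set L[1][0]=-4
  eliminate (2,0): mult=1, new row 2: (0, 12, -7); set L[2][0]=1

U[2][2] = -7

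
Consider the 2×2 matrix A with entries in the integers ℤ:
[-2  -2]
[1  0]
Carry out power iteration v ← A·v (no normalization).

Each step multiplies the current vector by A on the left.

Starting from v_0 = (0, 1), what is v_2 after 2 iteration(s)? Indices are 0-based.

v_2 = (4, -2)

v_0 = (0, 1).
v_1 = A·v_0 = (-2, 0).
v_2 = A·v_1 = (4, -2).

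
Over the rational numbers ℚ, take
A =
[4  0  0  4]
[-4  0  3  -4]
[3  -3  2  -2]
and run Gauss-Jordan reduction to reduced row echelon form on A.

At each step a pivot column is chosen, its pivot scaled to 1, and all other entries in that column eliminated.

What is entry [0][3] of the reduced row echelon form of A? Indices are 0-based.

[1] R0 /= 4  ⇒  (1, 0, 0, 1)
     R1 -= -4·R0  ⇒  (0, 0, 3, 0)
     R2 -= 3·R0  ⇒  (0, -3, 2, -5)
[2] R1 <-> R2
[2] R1 /= -3  ⇒  (0, 1, -2/3, 5/3)
[3] R2 /= 3  ⇒  (0, 0, 1, 0)
     R1 -= -2/3·R2  ⇒  (0, 1, 0, 5/3)

M[0][3] = 1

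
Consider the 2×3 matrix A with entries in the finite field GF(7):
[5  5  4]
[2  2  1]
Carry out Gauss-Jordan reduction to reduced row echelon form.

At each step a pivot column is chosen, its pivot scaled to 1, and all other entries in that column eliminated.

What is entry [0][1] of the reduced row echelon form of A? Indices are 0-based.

pivot(0,0)=5: scale R0 → (1, 1, 5)
  clear (1,0): R1 −= (2)R0 → (0, 0, 5)
col 1: no nonzero at/below row 1; advance.
pivot(1,2)=5: scale R1 → (0, 0, 1)
  clear (0,2): R0 −= (5)R1 → (1, 1, 0)

M[0][1] = 1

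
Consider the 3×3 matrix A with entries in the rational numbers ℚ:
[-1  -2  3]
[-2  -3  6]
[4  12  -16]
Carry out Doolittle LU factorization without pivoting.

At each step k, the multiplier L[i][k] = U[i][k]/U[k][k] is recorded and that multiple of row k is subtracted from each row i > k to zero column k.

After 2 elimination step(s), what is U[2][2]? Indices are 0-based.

U[2][2] = -4

Step 1: pivot at (0,0) is -1.
  row1 ← row1 − (2)·row0  ⇒  L[1][0]=2, U row1=(0, 1, 0)
  row2 ← row2 − (-4)·row0  ⇒  L[2][0]=-4, U row2=(0, 4, -4)
Step 2: pivot at (1,1) is 1.
  row2 ← row2 − (4)·row1  ⇒  L[2][1]=4, U row2=(0, 0, -4)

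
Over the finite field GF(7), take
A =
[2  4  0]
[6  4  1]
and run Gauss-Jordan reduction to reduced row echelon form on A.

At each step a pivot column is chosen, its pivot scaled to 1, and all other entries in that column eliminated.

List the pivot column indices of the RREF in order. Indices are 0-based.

[1] R0 /= 2  ⇒  (1, 2, 0)
     R1 -= 6·R0  ⇒  (0, 6, 1)
[2] R1 /= 6  ⇒  (0, 1, 6)
     R0 -= 2·R1  ⇒  (1, 0, 2)

pivot columns: 0, 1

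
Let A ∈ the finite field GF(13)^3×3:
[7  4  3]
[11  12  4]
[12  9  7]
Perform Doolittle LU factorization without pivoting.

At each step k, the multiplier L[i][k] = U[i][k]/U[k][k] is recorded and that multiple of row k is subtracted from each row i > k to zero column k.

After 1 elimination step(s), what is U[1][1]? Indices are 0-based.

k=0: U[0][0]=7
  eliminate (1,0): mult=9, new row 1: (0, 2, 3); set L[1][0]=9
  eliminate (2,0): mult=11, new row 2: (0, 4, 0); set L[2][0]=11

U[1][1] = 2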